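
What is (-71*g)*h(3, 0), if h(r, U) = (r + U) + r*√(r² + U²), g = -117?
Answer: 99684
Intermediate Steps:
h(r, U) = U + r + r*√(U² + r²) (h(r, U) = (U + r) + r*√(U² + r²) = U + r + r*√(U² + r²))
(-71*g)*h(3, 0) = (-71*(-117))*(0 + 3 + 3*√(0² + 3²)) = 8307*(0 + 3 + 3*√(0 + 9)) = 8307*(0 + 3 + 3*√9) = 8307*(0 + 3 + 3*3) = 8307*(0 + 3 + 9) = 8307*12 = 99684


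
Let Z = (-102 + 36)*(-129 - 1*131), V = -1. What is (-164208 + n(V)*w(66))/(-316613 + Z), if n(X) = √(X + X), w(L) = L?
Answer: 14928/27223 - 6*I*√2/27223 ≈ 0.54836 - 0.0003117*I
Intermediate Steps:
n(X) = √2*√X (n(X) = √(2*X) = √2*√X)
Z = 17160 (Z = -66*(-129 - 131) = -66*(-260) = 17160)
(-164208 + n(V)*w(66))/(-316613 + Z) = (-164208 + (√2*√(-1))*66)/(-316613 + 17160) = (-164208 + (√2*I)*66)/(-299453) = (-164208 + (I*√2)*66)*(-1/299453) = (-164208 + 66*I*√2)*(-1/299453) = 14928/27223 - 6*I*√2/27223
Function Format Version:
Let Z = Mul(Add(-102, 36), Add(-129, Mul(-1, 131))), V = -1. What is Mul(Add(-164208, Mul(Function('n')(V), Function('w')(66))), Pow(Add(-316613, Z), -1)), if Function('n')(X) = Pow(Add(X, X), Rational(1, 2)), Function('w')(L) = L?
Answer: Add(Rational(14928, 27223), Mul(Rational(-6, 27223), I, Pow(2, Rational(1, 2)))) ≈ Add(0.54836, Mul(-0.00031170, I))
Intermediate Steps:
Function('n')(X) = Mul(Pow(2, Rational(1, 2)), Pow(X, Rational(1, 2))) (Function('n')(X) = Pow(Mul(2, X), Rational(1, 2)) = Mul(Pow(2, Rational(1, 2)), Pow(X, Rational(1, 2))))
Z = 17160 (Z = Mul(-66, Add(-129, -131)) = Mul(-66, -260) = 17160)
Mul(Add(-164208, Mul(Function('n')(V), Function('w')(66))), Pow(Add(-316613, Z), -1)) = Mul(Add(-164208, Mul(Mul(Pow(2, Rational(1, 2)), Pow(-1, Rational(1, 2))), 66)), Pow(Add(-316613, 17160), -1)) = Mul(Add(-164208, Mul(Mul(Pow(2, Rational(1, 2)), I), 66)), Pow(-299453, -1)) = Mul(Add(-164208, Mul(Mul(I, Pow(2, Rational(1, 2))), 66)), Rational(-1, 299453)) = Mul(Add(-164208, Mul(66, I, Pow(2, Rational(1, 2)))), Rational(-1, 299453)) = Add(Rational(14928, 27223), Mul(Rational(-6, 27223), I, Pow(2, Rational(1, 2))))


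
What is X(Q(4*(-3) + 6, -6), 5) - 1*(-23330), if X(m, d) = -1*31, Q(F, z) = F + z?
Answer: 23299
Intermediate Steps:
X(m, d) = -31
X(Q(4*(-3) + 6, -6), 5) - 1*(-23330) = -31 - 1*(-23330) = -31 + 23330 = 23299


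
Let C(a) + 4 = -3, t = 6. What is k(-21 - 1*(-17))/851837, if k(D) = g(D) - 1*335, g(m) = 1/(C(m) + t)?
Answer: -48/121691 ≈ -0.00039444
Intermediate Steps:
C(a) = -7 (C(a) = -4 - 3 = -7)
g(m) = -1 (g(m) = 1/(-7 + 6) = 1/(-1) = -1)
k(D) = -336 (k(D) = -1 - 1*335 = -1 - 335 = -336)
k(-21 - 1*(-17))/851837 = -336/851837 = -336*1/851837 = -48/121691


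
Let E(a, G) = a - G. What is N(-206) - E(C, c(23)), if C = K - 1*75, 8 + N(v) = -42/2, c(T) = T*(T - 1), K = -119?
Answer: 671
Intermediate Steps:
c(T) = T*(-1 + T)
N(v) = -29 (N(v) = -8 - 42/2 = -8 - 42*1/2 = -8 - 21 = -29)
C = -194 (C = -119 - 1*75 = -119 - 75 = -194)
N(-206) - E(C, c(23)) = -29 - (-194 - 23*(-1 + 23)) = -29 - (-194 - 23*22) = -29 - (-194 - 1*506) = -29 - (-194 - 506) = -29 - 1*(-700) = -29 + 700 = 671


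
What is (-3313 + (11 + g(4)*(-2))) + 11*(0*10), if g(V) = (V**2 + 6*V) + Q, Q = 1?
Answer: -3384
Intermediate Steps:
g(V) = 1 + V**2 + 6*V (g(V) = (V**2 + 6*V) + 1 = 1 + V**2 + 6*V)
(-3313 + (11 + g(4)*(-2))) + 11*(0*10) = (-3313 + (11 + (1 + 4**2 + 6*4)*(-2))) + 11*(0*10) = (-3313 + (11 + (1 + 16 + 24)*(-2))) + 11*0 = (-3313 + (11 + 41*(-2))) + 0 = (-3313 + (11 - 82)) + 0 = (-3313 - 71) + 0 = -3384 + 0 = -3384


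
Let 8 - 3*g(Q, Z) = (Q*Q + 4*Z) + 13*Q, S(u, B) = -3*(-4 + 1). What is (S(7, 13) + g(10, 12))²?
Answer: 6561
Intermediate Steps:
S(u, B) = 9 (S(u, B) = -3*(-3) = 9)
g(Q, Z) = 8/3 - 13*Q/3 - 4*Z/3 - Q²/3 (g(Q, Z) = 8/3 - ((Q*Q + 4*Z) + 13*Q)/3 = 8/3 - ((Q² + 4*Z) + 13*Q)/3 = 8/3 - (Q² + 4*Z + 13*Q)/3 = 8/3 + (-13*Q/3 - 4*Z/3 - Q²/3) = 8/3 - 13*Q/3 - 4*Z/3 - Q²/3)
(S(7, 13) + g(10, 12))² = (9 + (8/3 - 13/3*10 - 4/3*12 - ⅓*10²))² = (9 + (8/3 - 130/3 - 16 - ⅓*100))² = (9 + (8/3 - 130/3 - 16 - 100/3))² = (9 - 90)² = (-81)² = 6561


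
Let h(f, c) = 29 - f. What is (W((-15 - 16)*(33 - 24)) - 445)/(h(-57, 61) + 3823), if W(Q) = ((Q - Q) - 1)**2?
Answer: -148/1303 ≈ -0.11358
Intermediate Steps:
W(Q) = 1 (W(Q) = (0 - 1)**2 = (-1)**2 = 1)
(W((-15 - 16)*(33 - 24)) - 445)/(h(-57, 61) + 3823) = (1 - 445)/((29 - 1*(-57)) + 3823) = -444/((29 + 57) + 3823) = -444/(86 + 3823) = -444/3909 = -444*1/3909 = -148/1303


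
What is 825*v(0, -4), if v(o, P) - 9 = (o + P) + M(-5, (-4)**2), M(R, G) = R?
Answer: 0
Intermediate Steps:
v(o, P) = 4 + P + o (v(o, P) = 9 + ((o + P) - 5) = 9 + ((P + o) - 5) = 9 + (-5 + P + o) = 4 + P + o)
825*v(0, -4) = 825*(4 - 4 + 0) = 825*0 = 0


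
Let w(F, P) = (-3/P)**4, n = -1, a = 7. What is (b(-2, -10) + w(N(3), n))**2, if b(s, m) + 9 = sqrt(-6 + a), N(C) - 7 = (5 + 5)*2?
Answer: 5329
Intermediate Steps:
N(C) = 27 (N(C) = 7 + (5 + 5)*2 = 7 + 10*2 = 7 + 20 = 27)
w(F, P) = 81/P**4
b(s, m) = -8 (b(s, m) = -9 + sqrt(-6 + 7) = -9 + sqrt(1) = -9 + 1 = -8)
(b(-2, -10) + w(N(3), n))**2 = (-8 + 81/(-1)**4)**2 = (-8 + 81*1)**2 = (-8 + 81)**2 = 73**2 = 5329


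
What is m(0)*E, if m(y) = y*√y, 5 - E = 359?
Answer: 0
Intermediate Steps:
E = -354 (E = 5 - 1*359 = 5 - 359 = -354)
m(y) = y^(3/2)
m(0)*E = 0^(3/2)*(-354) = 0*(-354) = 0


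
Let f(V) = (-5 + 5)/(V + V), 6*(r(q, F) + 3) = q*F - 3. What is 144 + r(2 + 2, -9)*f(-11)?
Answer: 144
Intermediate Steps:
r(q, F) = -7/2 + F*q/6 (r(q, F) = -3 + (q*F - 3)/6 = -3 + (F*q - 3)/6 = -3 + (-3 + F*q)/6 = -3 + (-½ + F*q/6) = -7/2 + F*q/6)
f(V) = 0 (f(V) = 0/((2*V)) = 0*(1/(2*V)) = 0)
144 + r(2 + 2, -9)*f(-11) = 144 + (-7/2 + (⅙)*(-9)*(2 + 2))*0 = 144 + (-7/2 + (⅙)*(-9)*4)*0 = 144 + (-7/2 - 6)*0 = 144 - 19/2*0 = 144 + 0 = 144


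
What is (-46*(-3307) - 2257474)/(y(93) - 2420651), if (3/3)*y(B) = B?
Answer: 1052676/1210279 ≈ 0.86978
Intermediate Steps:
y(B) = B
(-46*(-3307) - 2257474)/(y(93) - 2420651) = (-46*(-3307) - 2257474)/(93 - 2420651) = (152122 - 2257474)/(-2420558) = -2105352*(-1/2420558) = 1052676/1210279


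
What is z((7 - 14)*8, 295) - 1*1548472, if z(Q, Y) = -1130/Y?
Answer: -91360074/59 ≈ -1.5485e+6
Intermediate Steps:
z((7 - 14)*8, 295) - 1*1548472 = -1130/295 - 1*1548472 = -1130*1/295 - 1548472 = -226/59 - 1548472 = -91360074/59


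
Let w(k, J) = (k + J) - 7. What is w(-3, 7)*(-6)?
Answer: 18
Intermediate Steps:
w(k, J) = -7 + J + k (w(k, J) = (J + k) - 7 = -7 + J + k)
w(-3, 7)*(-6) = (-7 + 7 - 3)*(-6) = -3*(-6) = 18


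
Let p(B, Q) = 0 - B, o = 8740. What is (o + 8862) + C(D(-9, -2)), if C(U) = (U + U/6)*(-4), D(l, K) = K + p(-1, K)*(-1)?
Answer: 17616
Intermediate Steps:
p(B, Q) = -B
D(l, K) = -1 + K (D(l, K) = K - 1*(-1)*(-1) = K + 1*(-1) = K - 1 = -1 + K)
C(U) = -14*U/3 (C(U) = (U + U*(⅙))*(-4) = (U + U/6)*(-4) = (7*U/6)*(-4) = -14*U/3)
(o + 8862) + C(D(-9, -2)) = (8740 + 8862) - 14*(-1 - 2)/3 = 17602 - 14/3*(-3) = 17602 + 14 = 17616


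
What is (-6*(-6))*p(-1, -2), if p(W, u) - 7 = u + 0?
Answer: 180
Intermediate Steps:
p(W, u) = 7 + u (p(W, u) = 7 + (u + 0) = 7 + u)
(-6*(-6))*p(-1, -2) = (-6*(-6))*(7 - 2) = 36*5 = 180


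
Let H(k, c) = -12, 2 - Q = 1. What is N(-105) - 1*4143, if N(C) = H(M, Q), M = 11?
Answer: -4155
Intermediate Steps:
Q = 1 (Q = 2 - 1*1 = 2 - 1 = 1)
N(C) = -12
N(-105) - 1*4143 = -12 - 1*4143 = -12 - 4143 = -4155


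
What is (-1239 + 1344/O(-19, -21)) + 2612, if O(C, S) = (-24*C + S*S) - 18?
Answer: 402737/293 ≈ 1374.5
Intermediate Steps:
O(C, S) = -18 + S² - 24*C (O(C, S) = (-24*C + S²) - 18 = (S² - 24*C) - 18 = -18 + S² - 24*C)
(-1239 + 1344/O(-19, -21)) + 2612 = (-1239 + 1344/(-18 + (-21)² - 24*(-19))) + 2612 = (-1239 + 1344/(-18 + 441 + 456)) + 2612 = (-1239 + 1344/879) + 2612 = (-1239 + 1344*(1/879)) + 2612 = (-1239 + 448/293) + 2612 = -362579/293 + 2612 = 402737/293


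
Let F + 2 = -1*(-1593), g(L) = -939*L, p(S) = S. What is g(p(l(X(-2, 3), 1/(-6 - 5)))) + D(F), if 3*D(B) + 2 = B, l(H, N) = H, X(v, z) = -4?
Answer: 12857/3 ≈ 4285.7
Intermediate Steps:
F = 1591 (F = -2 - 1*(-1593) = -2 + 1593 = 1591)
D(B) = -⅔ + B/3
g(p(l(X(-2, 3), 1/(-6 - 5)))) + D(F) = -939*(-4) + (-⅔ + (⅓)*1591) = 3756 + (-⅔ + 1591/3) = 3756 + 1589/3 = 12857/3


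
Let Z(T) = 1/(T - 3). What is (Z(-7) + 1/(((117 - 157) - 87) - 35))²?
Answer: 1849/164025 ≈ 0.011273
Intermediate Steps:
Z(T) = 1/(-3 + T)
(Z(-7) + 1/(((117 - 157) - 87) - 35))² = (1/(-3 - 7) + 1/(((117 - 157) - 87) - 35))² = (1/(-10) + 1/((-40 - 87) - 35))² = (-⅒ + 1/(-127 - 35))² = (-⅒ + 1/(-162))² = (-⅒ - 1/162)² = (-43/405)² = 1849/164025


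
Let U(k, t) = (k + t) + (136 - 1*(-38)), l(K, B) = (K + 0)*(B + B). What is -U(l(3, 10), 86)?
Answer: -320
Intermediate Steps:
l(K, B) = 2*B*K (l(K, B) = K*(2*B) = 2*B*K)
U(k, t) = 174 + k + t (U(k, t) = (k + t) + (136 + 38) = (k + t) + 174 = 174 + k + t)
-U(l(3, 10), 86) = -(174 + 2*10*3 + 86) = -(174 + 60 + 86) = -1*320 = -320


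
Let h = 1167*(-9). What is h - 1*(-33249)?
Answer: 22746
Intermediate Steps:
h = -10503
h - 1*(-33249) = -10503 - 1*(-33249) = -10503 + 33249 = 22746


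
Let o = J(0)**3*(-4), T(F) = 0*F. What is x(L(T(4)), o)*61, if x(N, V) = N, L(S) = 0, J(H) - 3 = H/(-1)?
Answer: 0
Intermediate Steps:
T(F) = 0
J(H) = 3 - H (J(H) = 3 + H/(-1) = 3 + H*(-1) = 3 - H)
o = -108 (o = (3 - 1*0)**3*(-4) = (3 + 0)**3*(-4) = 3**3*(-4) = 27*(-4) = -108)
x(L(T(4)), o)*61 = 0*61 = 0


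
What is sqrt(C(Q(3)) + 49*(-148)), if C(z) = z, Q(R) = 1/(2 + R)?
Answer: I*sqrt(181295)/5 ≈ 85.157*I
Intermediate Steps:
sqrt(C(Q(3)) + 49*(-148)) = sqrt(1/(2 + 3) + 49*(-148)) = sqrt(1/5 - 7252) = sqrt(-36259/5) = I*sqrt(181295)/5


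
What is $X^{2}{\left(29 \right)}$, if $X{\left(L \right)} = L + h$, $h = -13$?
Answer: $256$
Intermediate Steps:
$X{\left(L \right)} = -13 + L$ ($X{\left(L \right)} = L - 13 = -13 + L$)
$X^{2}{\left(29 \right)} = \left(-13 + 29\right)^{2} = 16^{2} = 256$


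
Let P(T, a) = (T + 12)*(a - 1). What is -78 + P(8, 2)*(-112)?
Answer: -2318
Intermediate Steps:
P(T, a) = (-1 + a)*(12 + T) (P(T, a) = (12 + T)*(-1 + a) = (-1 + a)*(12 + T))
-78 + P(8, 2)*(-112) = -78 + (-12 - 1*8 + 12*2 + 8*2)*(-112) = -78 + (-12 - 8 + 24 + 16)*(-112) = -78 + 20*(-112) = -78 - 2240 = -2318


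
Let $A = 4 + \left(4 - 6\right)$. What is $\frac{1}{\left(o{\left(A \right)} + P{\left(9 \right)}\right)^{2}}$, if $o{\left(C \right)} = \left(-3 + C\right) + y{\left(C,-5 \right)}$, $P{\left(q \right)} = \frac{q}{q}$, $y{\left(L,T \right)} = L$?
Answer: $\frac{1}{4} \approx 0.25$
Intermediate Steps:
$A = 2$ ($A = 4 + \left(4 - 6\right) = 4 - 2 = 2$)
$P{\left(q \right)} = 1$
$o{\left(C \right)} = -3 + 2 C$ ($o{\left(C \right)} = \left(-3 + C\right) + C = -3 + 2 C$)
$\frac{1}{\left(o{\left(A \right)} + P{\left(9 \right)}\right)^{2}} = \frac{1}{\left(\left(-3 + 2 \cdot 2\right) + 1\right)^{2}} = \frac{1}{\left(\left(-3 + 4\right) + 1\right)^{2}} = \frac{1}{\left(1 + 1\right)^{2}} = \frac{1}{2^{2}} = \frac{1}{4}$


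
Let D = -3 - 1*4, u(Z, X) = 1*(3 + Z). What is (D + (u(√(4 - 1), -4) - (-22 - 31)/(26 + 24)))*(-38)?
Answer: 2793/25 - 38*√3 ≈ 45.902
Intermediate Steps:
u(Z, X) = 3 + Z
D = -7 (D = -3 - 4 = -7)
(D + (u(√(4 - 1), -4) - (-22 - 31)/(26 + 24)))*(-38) = (-7 + ((3 + √(4 - 1)) - (-22 - 31)/(26 + 24)))*(-38) = (-7 + ((3 + √3) - (-53)/50))*(-38) = (-7 + ((3 + √3) - 1*(-53/50)))*(-38) = (-7 + ((3 + √3) + 53/50))*(-38) = (-7 + (203/50 + √3))*(-38) = (-147/50 + √3)*(-38) = 2793/25 - 38*√3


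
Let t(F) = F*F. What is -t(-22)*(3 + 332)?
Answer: -162140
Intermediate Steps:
t(F) = F²
-t(-22)*(3 + 332) = -(-22)²*(3 + 332) = -484*335 = -1*162140 = -162140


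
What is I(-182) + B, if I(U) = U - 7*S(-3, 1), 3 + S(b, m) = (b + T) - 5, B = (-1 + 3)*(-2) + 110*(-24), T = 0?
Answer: -2749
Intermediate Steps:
B = -2644 (B = 2*(-2) - 2640 = -4 - 2640 = -2644)
S(b, m) = -8 + b (S(b, m) = -3 + ((b + 0) - 5) = -3 + (b - 5) = -3 + (-5 + b) = -8 + b)
I(U) = 77 + U (I(U) = U - 7*(-8 - 3) = U - 7*(-11) = U + 77 = 77 + U)
I(-182) + B = (77 - 182) - 2644 = -105 - 2644 = -2749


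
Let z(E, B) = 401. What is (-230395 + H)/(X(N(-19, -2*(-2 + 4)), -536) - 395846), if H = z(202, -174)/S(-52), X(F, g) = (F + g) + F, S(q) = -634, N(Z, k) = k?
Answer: 48690277/83770420 ≈ 0.58123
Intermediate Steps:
X(F, g) = g + 2*F
H = -401/634 (H = 401/(-634) = 401*(-1/634) = -401/634 ≈ -0.63249)
(-230395 + H)/(X(N(-19, -2*(-2 + 4)), -536) - 395846) = (-230395 - 401/634)/((-536 + 2*(-2*(-2 + 4))) - 395846) = -146070831/(634*((-536 + 2*(-2*2)) - 395846)) = -146070831/(634*((-536 + 2*(-4)) - 395846)) = -146070831/(634*((-536 - 8) - 395846)) = -146070831/(634*(-544 - 395846)) = -146070831/634/(-396390) = -146070831/634*(-1/396390) = 48690277/83770420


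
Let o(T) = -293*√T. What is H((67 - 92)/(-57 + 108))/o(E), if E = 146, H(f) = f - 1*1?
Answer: 38*√146/1090839 ≈ 0.00042092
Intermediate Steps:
H(f) = -1 + f (H(f) = f - 1 = -1 + f)
H((67 - 92)/(-57 + 108))/o(E) = (-1 + (67 - 92)/(-57 + 108))/((-293*√146)) = (-1 - 25/51)*(-√146/42778) = -(-38)*√146/1090839 = 38*√146/1090839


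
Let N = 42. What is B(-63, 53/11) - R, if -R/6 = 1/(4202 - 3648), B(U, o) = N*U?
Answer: -732939/277 ≈ -2646.0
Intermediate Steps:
B(U, o) = 42*U
R = -3/277 (R = -6/(4202 - 3648) = -6/554 = -6*1/554 = -3/277 ≈ -0.010830)
B(-63, 53/11) - R = 42*(-63) - 1*(-3/277) = -2646 + 3/277 = -732939/277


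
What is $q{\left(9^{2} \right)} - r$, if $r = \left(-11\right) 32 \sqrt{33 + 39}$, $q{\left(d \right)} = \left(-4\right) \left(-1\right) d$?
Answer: $324 + 2112 \sqrt{2} \approx 3310.8$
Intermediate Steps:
$q{\left(d \right)} = 4 d$
$r = - 2112 \sqrt{2}$ ($r = - 352 \sqrt{72} = - 352 \cdot 6 \sqrt{2} = - 2112 \sqrt{2} \approx -2986.8$)
$q{\left(9^{2} \right)} - r = 4 \cdot 9^{2} - - 2112 \sqrt{2} = 4 \cdot 81 + 2112 \sqrt{2} = 324 + 2112 \sqrt{2}$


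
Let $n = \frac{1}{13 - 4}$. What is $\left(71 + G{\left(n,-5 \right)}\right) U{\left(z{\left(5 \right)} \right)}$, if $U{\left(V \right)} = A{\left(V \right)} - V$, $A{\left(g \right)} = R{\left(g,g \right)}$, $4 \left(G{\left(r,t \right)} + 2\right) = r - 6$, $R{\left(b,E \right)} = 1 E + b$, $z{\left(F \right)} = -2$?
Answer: $- \frac{2431}{18} \approx -135.06$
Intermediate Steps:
$n = \frac{1}{9} \approx 0.11111$
$R{\left(b,E \right)} = E + b$
$G{\left(r,t \right)} = - \frac{7}{2} + \frac{r}{4}$ ($G{\left(r,t \right)} = -2 + \frac{r - 6}{4} = -2 + \frac{-6 + r}{4} = -2 + \left(- \frac{3}{2} + \frac{r}{4}\right) = - \frac{7}{2} + \frac{r}{4}$)
$A{\left(g \right)} = 2 g$ ($A{\left(g \right)} = g + g = 2 g$)
$U{\left(V \right)} = V$ ($U{\left(V \right)} = 2 V - V = V$)
$\left(71 + G{\left(n,-5 \right)}\right) U{\left(z{\left(5 \right)} \right)} = \left(71 + \left(- \frac{7}{2} + \frac{1}{4} \cdot \frac{1}{9}\right)\right) \left(-2\right) = \left(71 + \left(- \frac{7}{2} + \frac{1}{36}\right)\right) \left(-2\right) = \left(71 - \frac{125}{36}\right) \left(-2\right) = \frac{2431}{36} \left(-2\right) = - \frac{2431}{18}$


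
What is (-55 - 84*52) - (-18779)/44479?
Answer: -196711838/44479 ≈ -4422.6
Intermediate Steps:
(-55 - 84*52) - (-18779)/44479 = (-55 - 4368) - (-18779)/44479 = -4423 - 1*(-18779/44479) = -4423 + 18779/44479 = -196711838/44479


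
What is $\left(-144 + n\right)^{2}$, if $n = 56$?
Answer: $7744$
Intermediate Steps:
$\left(-144 + n\right)^{2} = \left(-144 + 56\right)^{2} = \left(-88\right)^{2} = 7744$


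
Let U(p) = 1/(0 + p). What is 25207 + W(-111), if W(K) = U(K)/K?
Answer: 310575448/12321 ≈ 25207.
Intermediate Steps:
U(p) = 1/p
W(K) = K**(-2) (W(K) = 1/(K*K) = K**(-2))
25207 + W(-111) = 25207 + (-111)**(-2) = 25207 + 1/12321 = 310575448/12321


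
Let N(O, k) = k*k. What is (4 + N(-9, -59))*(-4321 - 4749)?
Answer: -31608950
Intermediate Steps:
N(O, k) = k**2
(4 + N(-9, -59))*(-4321 - 4749) = (4 + (-59)**2)*(-4321 - 4749) = (4 + 3481)*(-9070) = 3485*(-9070) = -31608950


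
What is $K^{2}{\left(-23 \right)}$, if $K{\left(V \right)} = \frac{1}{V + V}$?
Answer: $\frac{1}{2116} \approx 0.00047259$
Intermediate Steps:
$K{\left(V \right)} = \frac{1}{2 V}$
$K^{2}{\left(-23 \right)} = \left(\frac{1}{2 \left(-23\right)}\right)^{2} = \left(\frac{1}{2} \left(- \frac{1}{23}\right)\right)^{2} = \left(- \frac{1}{46}\right)^{2} = \frac{1}{2116}$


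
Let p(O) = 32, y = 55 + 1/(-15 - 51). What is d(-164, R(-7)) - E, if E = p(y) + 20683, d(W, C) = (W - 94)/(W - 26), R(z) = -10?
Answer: -1967796/95 ≈ -20714.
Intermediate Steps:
y = 3629/66 (y = 55 + 1/(-66) = 55 - 1/66 = 3629/66 ≈ 54.985)
d(W, C) = (-94 + W)/(-26 + W)
E = 20715 (E = 32 + 20683 = 20715)
d(-164, R(-7)) - E = (-94 - 164)/(-26 - 164) - 1*20715 = -258/(-190) - 20715 = -1/190*(-258) - 20715 = 129/95 - 20715 = -1967796/95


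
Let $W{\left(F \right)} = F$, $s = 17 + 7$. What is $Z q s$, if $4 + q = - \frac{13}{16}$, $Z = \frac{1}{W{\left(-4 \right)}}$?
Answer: $\frac{231}{8} \approx 28.875$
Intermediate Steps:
$s = 24$
$Z = - \frac{1}{4}$ ($Z = \frac{1}{-4} = - \frac{1}{4} \approx -0.25$)
$q = - \frac{77}{16}$ ($q = -4 - \frac{13}{16} = - \frac{77}{16} \approx -4.8125$)
$Z q s = \left(- \frac{1}{4}\right) \left(- \frac{77}{16}\right) 24 = \frac{77}{64} \cdot 24 = \frac{231}{8}$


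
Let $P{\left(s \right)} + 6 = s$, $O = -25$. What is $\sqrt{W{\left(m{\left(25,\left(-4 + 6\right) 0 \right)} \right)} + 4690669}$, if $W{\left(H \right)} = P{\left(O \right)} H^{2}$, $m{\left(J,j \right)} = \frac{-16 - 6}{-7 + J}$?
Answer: $\frac{\sqrt{379940438}}{9} \approx 2165.8$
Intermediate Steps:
$P{\left(s \right)} = -6 + s$
$m{\left(J,j \right)} = - \frac{22}{-7 + J}$
$W{\left(H \right)} = - 31 H^{2}$ ($W{\left(H \right)} = \left(-6 - 25\right) H^{2} = - 31 H^{2}$)
$\sqrt{W{\left(m{\left(25,\left(-4 + 6\right) 0 \right)} \right)} + 4690669} = \sqrt{- 31 \left(- \frac{22}{-7 + 25}\right)^{2} + 4690669} = \sqrt{- 31 \left(- \frac{22}{18}\right)^{2} + 4690669} = \sqrt{- 31 \left(\left(-22\right) \frac{1}{18}\right)^{2} + 4690669} = \sqrt{- 31 \left(- \frac{11}{9}\right)^{2} + 4690669} = \sqrt{\left(-31\right) \frac{121}{81} + 4690669} = \sqrt{- \frac{3751}{81} + 4690669} = \sqrt{\frac{379940438}{81}} = \frac{\sqrt{379940438}}{9}$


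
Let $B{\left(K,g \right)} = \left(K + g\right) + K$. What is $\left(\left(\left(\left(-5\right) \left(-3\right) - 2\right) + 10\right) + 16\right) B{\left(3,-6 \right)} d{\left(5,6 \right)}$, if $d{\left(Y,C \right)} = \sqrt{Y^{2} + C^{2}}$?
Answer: $0$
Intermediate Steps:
$d{\left(Y,C \right)} = \sqrt{C^{2} + Y^{2}}$
$B{\left(K,g \right)} = g + 2 K$
$\left(\left(\left(\left(-5\right) \left(-3\right) - 2\right) + 10\right) + 16\right) B{\left(3,-6 \right)} d{\left(5,6 \right)} = \left(\left(\left(\left(-5\right) \left(-3\right) - 2\right) + 10\right) + 16\right) \left(-6 + 2 \cdot 3\right) \sqrt{6^{2} + 5^{2}} = \left(\left(\left(15 - 2\right) + 10\right) + 16\right) \left(-6 + 6\right) \sqrt{36 + 25} = \left(\left(13 + 10\right) + 16\right) 0 \sqrt{61} = \left(23 + 16\right) 0 \sqrt{61} = 39 \cdot 0 \sqrt{61} = 0 \sqrt{61} = 0$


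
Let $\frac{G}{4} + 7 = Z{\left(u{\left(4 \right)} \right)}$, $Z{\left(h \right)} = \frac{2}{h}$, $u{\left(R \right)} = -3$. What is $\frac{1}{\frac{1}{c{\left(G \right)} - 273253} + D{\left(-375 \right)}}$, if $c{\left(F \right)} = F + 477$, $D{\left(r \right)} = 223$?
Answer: $\frac{818420}{182507657} \approx 0.0044843$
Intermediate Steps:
$G = - \frac{92}{3}$ ($G = -28 + 4 \frac{2}{-3} = -28 + 4 \cdot 2 \left(- \frac{1}{3}\right) = -28 + 4 \left(- \frac{2}{3}\right) = -28 - \frac{8}{3} = - \frac{92}{3} \approx -30.667$)
$c{\left(F \right)} = 477 + F$
$\frac{1}{\frac{1}{c{\left(G \right)} - 273253} + D{\left(-375 \right)}} = \frac{1}{\frac{1}{\left(477 - \frac{92}{3}\right) - 273253} + 223} = \frac{1}{\frac{1}{\frac{1339}{3} - 273253} + 223} = \frac{1}{\frac{1}{- \frac{818420}{3}} + 223} = \frac{1}{- \frac{3}{818420} + 223} = \frac{1}{\frac{182507657}{818420}} = \frac{818420}{182507657}$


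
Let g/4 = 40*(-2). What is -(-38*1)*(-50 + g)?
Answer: -14060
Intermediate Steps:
g = -320 (g = 4*(40*(-2)) = 4*(-80) = -320)
-(-38*1)*(-50 + g) = -(-38*1)*(-50 - 320) = -(-38)*(-370) = -1*14060 = -14060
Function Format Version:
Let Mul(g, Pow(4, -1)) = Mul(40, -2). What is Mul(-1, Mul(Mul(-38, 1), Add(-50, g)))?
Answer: -14060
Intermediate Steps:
g = -320 (g = Mul(4, Mul(40, -2)) = Mul(4, -80) = -320)
Mul(-1, Mul(Mul(-38, 1), Add(-50, g))) = Mul(-1, Mul(Mul(-38, 1), Add(-50, -320))) = Mul(-1, Mul(-38, -370)) = Mul(-1, 14060) = -14060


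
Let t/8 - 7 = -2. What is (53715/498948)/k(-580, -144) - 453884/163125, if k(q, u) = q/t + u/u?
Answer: -113556785141/40695446250 ≈ -2.7904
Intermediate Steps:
t = 40 (t = 56 + 8*(-2) = 56 - 16 = 40)
k(q, u) = 1 + q/40 (k(q, u) = q/40 + u/u = q*(1/40) + 1 = q/40 + 1 = 1 + q/40)
(53715/498948)/k(-580, -144) - 453884/163125 = (53715/498948)/(1 + (1/40)*(-580)) - 453884/163125 = (53715*(1/498948))/(1 - 29/2) - 453884*1/163125 = 17905/(166316*(-27/2)) - 453884/163125 = (17905/166316)*(-2/27) - 453884/163125 = -17905/2245266 - 453884/163125 = -113556785141/40695446250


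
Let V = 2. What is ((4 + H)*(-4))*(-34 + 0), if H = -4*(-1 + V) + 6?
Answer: 816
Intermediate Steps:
H = 2 (H = -4*(-1 + 2) + 6 = -4*1 + 6 = -4 + 6 = 2)
((4 + H)*(-4))*(-34 + 0) = ((4 + 2)*(-4))*(-34 + 0) = (6*(-4))*(-34) = -24*(-34) = 816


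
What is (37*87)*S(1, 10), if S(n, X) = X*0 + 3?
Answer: 9657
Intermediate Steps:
S(n, X) = 3 (S(n, X) = 0 + 3 = 3)
(37*87)*S(1, 10) = (37*87)*3 = 3219*3 = 9657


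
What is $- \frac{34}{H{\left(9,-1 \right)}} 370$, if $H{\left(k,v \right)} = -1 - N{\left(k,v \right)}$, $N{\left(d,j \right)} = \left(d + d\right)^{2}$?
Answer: $\frac{2516}{65} \approx 38.708$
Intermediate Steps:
$N{\left(d,j \right)} = 4 d^{2}$ ($N{\left(d,j \right)} = \left(2 d\right)^{2} = 4 d^{2}$)
$H{\left(k,v \right)} = -1 - 4 k^{2}$
$- \frac{34}{H{\left(9,-1 \right)}} 370 = - \frac{34}{-1 - 4 \cdot 9^{2}} \cdot 370 = - \frac{34}{-1 - 324} \cdot 370 = - \frac{34}{-325} \cdot 370 = \left(-34\right) \left(- \frac{1}{325}\right) 370 = \frac{34}{325} \cdot 370 = \frac{2516}{65}$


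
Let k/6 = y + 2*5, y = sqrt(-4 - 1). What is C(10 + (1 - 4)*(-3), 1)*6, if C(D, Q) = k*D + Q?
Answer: 6846 + 684*I*sqrt(5) ≈ 6846.0 + 1529.5*I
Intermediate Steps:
y = I*sqrt(5) (y = sqrt(-5) = I*sqrt(5) ≈ 2.2361*I)
k = 60 + 6*I*sqrt(5) (k = 6*(I*sqrt(5) + 2*5) = 6*(I*sqrt(5) + 10) = 6*(10 + I*sqrt(5)) = 60 + 6*I*sqrt(5) ≈ 60.0 + 13.416*I)
C(D, Q) = Q + D*(60 + 6*I*sqrt(5)) (C(D, Q) = (60 + 6*I*sqrt(5))*D + Q = D*(60 + 6*I*sqrt(5)) + Q = Q + D*(60 + 6*I*sqrt(5)))
C(10 + (1 - 4)*(-3), 1)*6 = (1 + 6*(10 + (1 - 4)*(-3))*(10 + I*sqrt(5)))*6 = (1 + 6*(10 - 3*(-3))*(10 + I*sqrt(5)))*6 = (1 + 6*(10 + 9)*(10 + I*sqrt(5)))*6 = (1 + 6*19*(10 + I*sqrt(5)))*6 = (1 + (1140 + 114*I*sqrt(5)))*6 = (1141 + 114*I*sqrt(5))*6 = 6846 + 684*I*sqrt(5)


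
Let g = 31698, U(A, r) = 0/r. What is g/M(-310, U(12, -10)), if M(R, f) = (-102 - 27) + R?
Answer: -31698/439 ≈ -72.205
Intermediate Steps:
U(A, r) = 0
M(R, f) = -129 + R
g/M(-310, U(12, -10)) = 31698/(-129 - 310) = 31698/(-439) = 31698*(-1/439) = -31698/439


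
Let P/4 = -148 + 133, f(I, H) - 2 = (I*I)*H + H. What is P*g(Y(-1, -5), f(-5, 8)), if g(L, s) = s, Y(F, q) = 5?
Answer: -12600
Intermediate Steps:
f(I, H) = 2 + H + H*I**2 (f(I, H) = 2 + ((I*I)*H + H) = 2 + (I**2*H + H) = 2 + (H*I**2 + H) = 2 + (H + H*I**2) = 2 + H + H*I**2)
P = -60 (P = 4*(-148 + 133) = 4*(-15) = -60)
P*g(Y(-1, -5), f(-5, 8)) = -60*(2 + 8 + 8*(-5)**2) = -60*(2 + 8 + 8*25) = -60*(2 + 8 + 200) = -60*210 = -12600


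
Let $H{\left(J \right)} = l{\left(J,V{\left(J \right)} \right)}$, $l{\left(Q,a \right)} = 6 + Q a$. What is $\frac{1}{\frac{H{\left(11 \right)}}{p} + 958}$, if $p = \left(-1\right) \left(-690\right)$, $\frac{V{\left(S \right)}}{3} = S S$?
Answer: $\frac{230}{221673} \approx 0.0010376$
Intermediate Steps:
$V{\left(S \right)} = 3 S^{2}$ ($V{\left(S \right)} = 3 S S = 3 S^{2}$)
$H{\left(J \right)} = 6 + 3 J^{3}$ ($H{\left(J \right)} = 6 + J 3 J^{2} = 6 + 3 J^{3}$)
$p = 690$
$\frac{1}{\frac{H{\left(11 \right)}}{p} + 958} = \frac{1}{\frac{6 + 3 \cdot 11^{3}}{690} + 958} = \frac{1}{\left(6 + 3 \cdot 1331\right) \frac{1}{690} + 958} = \frac{1}{\left(6 + 3993\right) \frac{1}{690} + 958} = \frac{1}{3999 \cdot \frac{1}{690} + 958} = \frac{1}{\frac{1333}{230} + 958} = \frac{1}{\frac{221673}{230}} = \frac{230}{221673}$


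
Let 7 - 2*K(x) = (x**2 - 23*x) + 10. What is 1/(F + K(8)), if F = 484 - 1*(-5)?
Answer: 2/1095 ≈ 0.0018265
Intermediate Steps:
F = 489 (F = 484 + 5 = 489)
K(x) = -3/2 - x**2/2 + 23*x/2 (K(x) = 7/2 - ((x**2 - 23*x) + 10)/2 = 7/2 - (10 + x**2 - 23*x)/2 = 7/2 + (-5 - x**2/2 + 23*x/2) = -3/2 - x**2/2 + 23*x/2)
1/(F + K(8)) = 1/(489 + (-3/2 - 1/2*8**2 + (23/2)*8)) = 1/(489 + (-3/2 - 1/2*64 + 92)) = 1/(489 + (-3/2 - 32 + 92)) = 1/(489 + 117/2) = 1/(1095/2) = 2/1095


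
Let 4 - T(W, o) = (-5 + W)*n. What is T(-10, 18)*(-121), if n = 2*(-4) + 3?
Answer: 8591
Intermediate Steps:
n = -5 (n = -8 + 3 = -5)
T(W, o) = -21 + 5*W (T(W, o) = 4 - (-5 + W)*(-5) = 4 - (25 - 5*W) = 4 + (-25 + 5*W) = -21 + 5*W)
T(-10, 18)*(-121) = (-21 + 5*(-10))*(-121) = (-21 - 50)*(-121) = -71*(-121) = 8591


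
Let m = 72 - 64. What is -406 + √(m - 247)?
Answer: -406 + I*√239 ≈ -406.0 + 15.46*I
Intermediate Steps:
m = 8
-406 + √(m - 247) = -406 + √(8 - 247) = -406 + √(-239) = -406 + I*√239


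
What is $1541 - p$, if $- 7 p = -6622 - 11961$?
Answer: $- \frac{7796}{7} \approx -1113.7$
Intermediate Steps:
$p = \frac{18583}{7}$ ($p = - \frac{-6622 - 11961}{7} = \left(- \frac{1}{7}\right) \left(-18583\right) = \frac{18583}{7} \approx 2654.7$)
$1541 - p = 1541 - \frac{18583}{7} = - \frac{7796}{7}$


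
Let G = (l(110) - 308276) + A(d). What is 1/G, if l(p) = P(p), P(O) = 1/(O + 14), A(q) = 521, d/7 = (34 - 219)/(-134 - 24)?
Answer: -124/38161619 ≈ -3.2493e-6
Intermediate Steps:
d = 1295/158 (d = 7*((34 - 219)/(-134 - 24)) = 7*(-185/(-158)) = 7*(-185*(-1/158)) = 7*(185/158) = 1295/158 ≈ 8.1962)
P(O) = 1/(14 + O)
l(p) = 1/(14 + p)
G = -38161619/124 (G = (1/(14 + 110) - 308276) + 521 = (1/124 - 308276) + 521 = -38226223/124 + 521 = -38161619/124 ≈ -3.0776e+5)
1/G = 1/(-38161619/124) = -124/38161619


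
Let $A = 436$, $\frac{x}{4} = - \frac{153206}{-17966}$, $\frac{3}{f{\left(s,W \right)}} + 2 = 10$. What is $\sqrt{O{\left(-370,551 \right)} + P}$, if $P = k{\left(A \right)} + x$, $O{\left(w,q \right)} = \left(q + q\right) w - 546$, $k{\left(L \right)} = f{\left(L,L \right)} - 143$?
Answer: $\frac{i \sqrt{527281680042026}}{35932} \approx 639.06 i$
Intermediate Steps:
$f{\left(s,W \right)} = \frac{3}{8}$ ($f{\left(s,W \right)} = \frac{3}{-2 + 10} = \frac{3}{8}$)
$x = \frac{306412}{8983}$ ($x = 4 \left(- \frac{153206}{-17966}\right) = 4 \left(\left(-153206\right) \left(- \frac{1}{17966}\right)\right) = 4 \cdot \frac{76603}{8983} = \frac{306412}{8983} \approx 34.11$)
$k{\left(L \right)} = - \frac{1141}{8}$ ($k{\left(L \right)} = \frac{3}{8} - 143 = - \frac{1141}{8}$)
$O{\left(w,q \right)} = -546 + 2 q w$ ($O{\left(w,q \right)} = 2 q w - 546 = -546 + 2 q w$)
$P = - \frac{7798307}{71864}$ ($P = - \frac{1141}{8} + \frac{306412}{8983} = - \frac{7798307}{71864} \approx -108.51$)
$\sqrt{O{\left(-370,551 \right)} + P} = \sqrt{\left(-546 + 2 \cdot 551 \left(-370\right)\right) - \frac{7798307}{71864}} = \sqrt{\left(-546 - 407740\right) - \frac{7798307}{71864}} = \sqrt{-408286 - \frac{7798307}{71864}} = \sqrt{- \frac{29348863411}{71864}} = \frac{i \sqrt{527281680042026}}{35932}$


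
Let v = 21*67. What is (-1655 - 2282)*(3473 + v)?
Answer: -19212560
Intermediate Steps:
v = 1407
(-1655 - 2282)*(3473 + v) = (-1655 - 2282)*(3473 + 1407) = -3937*4880 = -19212560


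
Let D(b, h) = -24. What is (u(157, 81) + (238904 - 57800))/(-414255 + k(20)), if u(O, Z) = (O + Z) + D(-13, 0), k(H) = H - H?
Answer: -181318/414255 ≈ -0.43770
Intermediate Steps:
k(H) = 0
u(O, Z) = -24 + O + Z (u(O, Z) = (O + Z) - 24 = -24 + O + Z)
(u(157, 81) + (238904 - 57800))/(-414255 + k(20)) = ((-24 + 157 + 81) + (238904 - 57800))/(-414255 + 0) = (214 + 181104)/(-414255) = 181318*(-1/414255) = -181318/414255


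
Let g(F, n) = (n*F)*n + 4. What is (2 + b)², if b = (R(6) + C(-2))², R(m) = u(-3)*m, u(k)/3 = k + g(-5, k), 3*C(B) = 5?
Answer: 31603049912281/81 ≈ 3.9016e+11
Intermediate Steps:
g(F, n) = 4 + F*n² (g(F, n) = (F*n)*n + 4 = F*n² + 4 = 4 + F*n²)
C(B) = 5/3 (C(B) = (⅓)*5 = 5/3)
u(k) = 12 - 15*k² + 3*k (u(k) = 3*(k + (4 - 5*k²)) = 3*(4 + k - 5*k²) = 12 - 15*k² + 3*k)
R(m) = -132*m (R(m) = (12 - 15*(-3)² + 3*(-3))*m = (12 - 15*9 - 9)*m = (12 - 135 - 9)*m = -132*m)
b = 5621641/9 (b = (-132*6 + 5/3)² = (-792 + 5/3)² = (-2371/3)² = 5621641/9 ≈ 6.2463e+5)
(2 + b)² = (2 + 5621641/9)² = (5621659/9)² = 31603049912281/81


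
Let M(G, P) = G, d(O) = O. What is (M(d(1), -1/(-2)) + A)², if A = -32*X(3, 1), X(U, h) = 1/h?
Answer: 961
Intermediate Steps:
A = -32 (A = -32/1 = -32*1 = -32)
(M(d(1), -1/(-2)) + A)² = (1 - 32)² = (-31)² = 961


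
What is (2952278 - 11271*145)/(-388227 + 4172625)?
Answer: 1317983/3784398 ≈ 0.34827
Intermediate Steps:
(2952278 - 11271*145)/(-388227 + 4172625) = (2952278 - 1634295)/3784398 = 1317983*(1/3784398) = 1317983/3784398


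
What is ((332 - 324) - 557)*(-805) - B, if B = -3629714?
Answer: 4071659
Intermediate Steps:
((332 - 324) - 557)*(-805) - B = ((332 - 324) - 557)*(-805) - 1*(-3629714) = (8 - 557)*(-805) + 3629714 = -549*(-805) + 3629714 = 441945 + 3629714 = 4071659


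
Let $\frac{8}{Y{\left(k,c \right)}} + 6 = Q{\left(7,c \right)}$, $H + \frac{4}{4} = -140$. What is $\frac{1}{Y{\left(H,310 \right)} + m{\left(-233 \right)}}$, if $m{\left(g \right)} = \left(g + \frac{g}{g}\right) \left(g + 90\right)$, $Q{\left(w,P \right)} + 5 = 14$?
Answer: $\frac{3}{99536} \approx 3.014 \cdot 10^{-5}$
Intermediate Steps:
$Q{\left(w,P \right)} = 9$ ($Q{\left(w,P \right)} = -5 + 14 = 9$)
$H = -141$ ($H = -1 - 140 = -141$)
$Y{\left(k,c \right)} = \frac{8}{3}$ ($Y{\left(k,c \right)} = \frac{8}{-6 + 9} = \frac{8}{3}$)
$m{\left(g \right)} = \left(1 + g\right) \left(90 + g\right)$ ($m{\left(g \right)} = \left(g + 1\right) \left(90 + g\right) = \left(1 + g\right) \left(90 + g\right)$)
$\frac{1}{Y{\left(H,310 \right)} + m{\left(-233 \right)}} = \frac{1}{\frac{8}{3} + \left(90 + \left(-233\right)^{2} + 91 \left(-233\right)\right)} = \frac{1}{\frac{8}{3} + \left(90 + 54289 - 21203\right)} = \frac{1}{\frac{8}{3} + 33176} = \frac{1}{\frac{99536}{3}} = \frac{3}{99536}$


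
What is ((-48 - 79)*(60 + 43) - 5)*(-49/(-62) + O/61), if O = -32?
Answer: -6575715/1891 ≈ -3477.4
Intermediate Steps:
((-48 - 79)*(60 + 43) - 5)*(-49/(-62) + O/61) = ((-48 - 79)*(60 + 43) - 5)*(-49/(-62) - 32/61) = (-127*103 - 5)*(-49*(-1/62) - 32*1/61) = (-13081 - 5)*(49/62 - 32/61) = -13086*1005/3782 = -6575715/1891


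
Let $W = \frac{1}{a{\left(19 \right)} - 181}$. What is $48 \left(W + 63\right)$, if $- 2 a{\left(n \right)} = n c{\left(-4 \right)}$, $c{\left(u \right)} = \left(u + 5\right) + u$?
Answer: $\frac{922224}{305} \approx 3023.7$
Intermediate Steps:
$c{\left(u \right)} = 5 + 2 u$ ($c{\left(u \right)} = \left(5 + u\right) + u = 5 + 2 u$)
$a{\left(n \right)} = \frac{3 n}{2}$ ($a{\left(n \right)} = - \frac{n \left(5 + 2 \left(-4\right)\right)}{2} = - \frac{n \left(5 - 8\right)}{2} = - \frac{n \left(-3\right)}{2} = - \frac{\left(-3\right) n}{2} = \frac{3 n}{2}$)
$W = - \frac{2}{305}$ ($W = \frac{1}{\frac{3}{2} \cdot 19 - 181} = \frac{1}{\frac{57}{2} - 181} = \frac{1}{- \frac{305}{2}} = - \frac{2}{305} \approx -0.0065574$)
$48 \left(W + 63\right) = 48 \left(- \frac{2}{305} + 63\right) = 48 \cdot \frac{19213}{305} = \frac{922224}{305}$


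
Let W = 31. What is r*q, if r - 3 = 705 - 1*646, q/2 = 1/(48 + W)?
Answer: 124/79 ≈ 1.5696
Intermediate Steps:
q = 2/79 (q = 2/(48 + 31) = 2/79 ≈ 0.025316)
r = 62 (r = 3 + (705 - 1*646) = 3 + (705 - 646) = 3 + 59 = 62)
r*q = 62*(2/79) = 124/79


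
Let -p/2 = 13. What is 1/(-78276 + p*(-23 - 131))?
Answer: -1/74272 ≈ -1.3464e-5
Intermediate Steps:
p = -26 (p = -2*13 = -26)
1/(-78276 + p*(-23 - 131)) = 1/(-78276 - 26*(-23 - 131)) = 1/(-78276 - 26*(-154)) = 1/(-78276 + 4004) = 1/(-74272) = -1/74272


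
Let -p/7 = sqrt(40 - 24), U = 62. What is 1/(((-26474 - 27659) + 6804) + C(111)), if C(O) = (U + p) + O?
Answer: -1/47184 ≈ -2.1194e-5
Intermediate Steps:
p = -28 (p = -7*sqrt(40 - 24) = -7*sqrt(16) = -7*4 = -28)
C(O) = 34 + O (C(O) = (62 - 28) + O = 34 + O)
1/(((-26474 - 27659) + 6804) + C(111)) = 1/(((-26474 - 27659) + 6804) + (34 + 111)) = 1/((-54133 + 6804) + 145) = 1/(-47329 + 145) = 1/(-47184) = -1/47184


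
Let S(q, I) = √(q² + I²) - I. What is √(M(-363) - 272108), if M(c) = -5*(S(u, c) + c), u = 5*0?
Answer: I*√273923 ≈ 523.38*I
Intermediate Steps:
u = 0
S(q, I) = √(I² + q²) - I
M(c) = -5*√(c²) (M(c) = -5*((√(c² + 0²) - c) + c) = -5*((√(c² + 0) - c) + c) = -5*((√(c²) - c) + c) = -5*√(c²))
√(M(-363) - 272108) = √(-5*√((-363)²) - 272108) = √(-5*√131769 - 272108) = √(-5*363 - 272108) = √(-1815 - 272108) = √(-273923) = I*√273923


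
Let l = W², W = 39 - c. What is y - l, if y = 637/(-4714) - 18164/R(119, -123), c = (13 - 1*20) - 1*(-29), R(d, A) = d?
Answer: -247820073/560966 ≈ -441.77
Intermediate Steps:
c = 22 (c = (13 - 20) + 29 = -7 + 29 = 22)
y = -85700899/560966 (y = 637/(-4714) - 18164/119 = 637*(-1/4714) - 18164*1/119 = -637/4714 - 18164/119 = -85700899/560966 ≈ -152.77)
W = 17 (W = 39 - 1*22 = 39 - 22 = 17)
l = 289 (l = 17² = 289)
y - l = -85700899/560966 - 1*289 = -85700899/560966 - 289 = -247820073/560966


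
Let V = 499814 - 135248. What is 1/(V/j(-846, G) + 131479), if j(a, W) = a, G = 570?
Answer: 141/18477778 ≈ 7.6308e-6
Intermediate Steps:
V = 364566
1/(V/j(-846, G) + 131479) = 1/(364566/(-846) + 131479) = 1/(364566*(-1/846) + 131479) = 1/(-60761/141 + 131479) = 1/(18477778/141) = 141/18477778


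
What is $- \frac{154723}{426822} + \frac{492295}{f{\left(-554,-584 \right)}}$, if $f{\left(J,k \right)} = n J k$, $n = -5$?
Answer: $- \frac{46041463913}{69046141296} \approx -0.66682$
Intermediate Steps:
$f{\left(J,k \right)} = - 5 J k$
$- \frac{154723}{426822} + \frac{492295}{f{\left(-554,-584 \right)}} = - \frac{154723}{426822} + \frac{492295}{\left(-5\right) \left(-554\right) \left(-584\right)} = \left(-154723\right) \frac{1}{426822} + \frac{492295}{-1617680} = - \frac{154723}{426822} + 492295 \left(- \frac{1}{1617680}\right) = - \frac{154723}{426822} - \frac{98459}{323536} = - \frac{46041463913}{69046141296}$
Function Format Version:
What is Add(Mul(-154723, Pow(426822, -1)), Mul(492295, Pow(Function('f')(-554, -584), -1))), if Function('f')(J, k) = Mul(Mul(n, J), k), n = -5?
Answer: Rational(-46041463913, 69046141296) ≈ -0.66682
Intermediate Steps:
Function('f')(J, k) = Mul(-5, J, k) (Function('f')(J, k) = Mul(Mul(-5, J), k) = Mul(-5, J, k))
Add(Mul(-154723, Pow(426822, -1)), Mul(492295, Pow(Function('f')(-554, -584), -1))) = Add(Mul(-154723, Pow(426822, -1)), Mul(492295, Pow(Mul(-5, -554, -584), -1))) = Add(Mul(-154723, Rational(1, 426822)), Mul(492295, Pow(-1617680, -1))) = Add(Rational(-154723, 426822), Mul(492295, Rational(-1, 1617680))) = Add(Rational(-154723, 426822), Rational(-98459, 323536)) = Rational(-46041463913, 69046141296)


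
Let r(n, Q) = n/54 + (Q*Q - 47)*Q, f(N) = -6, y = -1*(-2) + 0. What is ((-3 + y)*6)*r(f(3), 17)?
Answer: -74050/3 ≈ -24683.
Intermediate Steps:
y = 2 (y = 2 + 0 = 2)
r(n, Q) = n/54 + Q*(-47 + Q**2) (r(n, Q) = n/54 + (Q**2 - 47)*Q = n/54 + (-47 + Q**2)*Q = n/54 + Q*(-47 + Q**2))
((-3 + y)*6)*r(f(3), 17) = ((-3 + 2)*6)*(17**3 - 47*17 + (1/54)*(-6)) = (-1*6)*(4913 - 799 - 1/9) = -6*37025/9 = -74050/3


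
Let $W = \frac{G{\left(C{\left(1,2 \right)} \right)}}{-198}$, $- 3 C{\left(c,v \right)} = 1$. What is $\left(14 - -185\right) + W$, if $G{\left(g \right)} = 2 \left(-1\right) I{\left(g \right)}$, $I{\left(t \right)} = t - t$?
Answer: $199$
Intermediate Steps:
$I{\left(t \right)} = 0$
$C{\left(c,v \right)} = - \frac{1}{3}$ ($C{\left(c,v \right)} = \left(- \frac{1}{3}\right) 1 = - \frac{1}{3}$)
$G{\left(g \right)} = 0$ ($G{\left(g \right)} = 2 \left(-1\right) 0 = \left(-2\right) 0 = 0$)
$W = 0$ ($W = \frac{0}{-198} = 0 \left(- \frac{1}{198}\right) = 0$)
$\left(14 - -185\right) + W = \left(14 - -185\right) + 0 = \left(14 + 185\right) + 0 = 199 + 0 = 199$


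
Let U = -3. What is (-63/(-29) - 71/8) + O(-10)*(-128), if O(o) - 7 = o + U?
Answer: 176621/232 ≈ 761.30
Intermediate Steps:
O(o) = 4 + o (O(o) = 7 + (o - 3) = 7 + (-3 + o) = 4 + o)
(-63/(-29) - 71/8) + O(-10)*(-128) = (-63/(-29) - 71/8) + (4 - 10)*(-128) = (-63*(-1/29) - 71*1/8) - 6*(-128) = (63/29 - 71/8) + 768 = -1555/232 + 768 = 176621/232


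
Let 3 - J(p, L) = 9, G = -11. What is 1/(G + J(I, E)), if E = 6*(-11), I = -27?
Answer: -1/17 ≈ -0.058824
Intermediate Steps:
E = -66
J(p, L) = -6 (J(p, L) = 3 - 1*9 = 3 - 9 = -6)
1/(G + J(I, E)) = 1/(-11 - 6) = 1/(-17) = -1/17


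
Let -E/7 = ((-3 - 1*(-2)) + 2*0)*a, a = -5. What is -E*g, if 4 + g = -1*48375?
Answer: -1693265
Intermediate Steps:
g = -48379 (g = -4 - 1*48375 = -4 - 48375 = -48379)
E = -35 (E = -7*((-3 - 1*(-2)) + 2*0)*(-5) = -7*((-3 + 2) + 0)*(-5) = -7*(-1 + 0)*(-5) = -(-7)*(-5) = -7*5 = -35)
-E*g = -(-35)*(-48379) = -1*1693265 = -1693265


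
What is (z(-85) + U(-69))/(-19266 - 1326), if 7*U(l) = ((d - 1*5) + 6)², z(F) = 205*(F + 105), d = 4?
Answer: -9575/48048 ≈ -0.19928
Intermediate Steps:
z(F) = 21525 + 205*F (z(F) = 205*(105 + F) = 21525 + 205*F)
U(l) = 25/7 (U(l) = ((4 - 1*5) + 6)²/7 = ((4 - 5) + 6)²/7 = (-1 + 6)²/7 = (⅐)*5² = (⅐)*25 = 25/7)
(z(-85) + U(-69))/(-19266 - 1326) = ((21525 + 205*(-85)) + 25/7)/(-19266 - 1326) = ((21525 - 17425) + 25/7)/(-20592) = (4100 + 25/7)*(-1/20592) = (28725/7)*(-1/20592) = -9575/48048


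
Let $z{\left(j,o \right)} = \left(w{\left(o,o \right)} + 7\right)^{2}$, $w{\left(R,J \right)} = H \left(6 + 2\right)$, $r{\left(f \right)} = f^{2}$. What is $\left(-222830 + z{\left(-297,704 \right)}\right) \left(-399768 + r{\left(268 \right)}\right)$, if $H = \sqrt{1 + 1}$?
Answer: $73017715432 - 36729728 \sqrt{2} \approx 7.2966 \cdot 10^{10}$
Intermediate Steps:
$H = \sqrt{2} \approx 1.4142$
$w{\left(R,J \right)} = 8 \sqrt{2}$ ($w{\left(R,J \right)} = \sqrt{2} \left(6 + 2\right) = \sqrt{2} \cdot 8 = 8 \sqrt{2}$)
$z{\left(j,o \right)} = \left(7 + 8 \sqrt{2}\right)^{2}$ ($z{\left(j,o \right)} = \left(8 \sqrt{2} + 7\right)^{2} = \left(7 + 8 \sqrt{2}\right)^{2}$)
$\left(-222830 + z{\left(-297,704 \right)}\right) \left(-399768 + r{\left(268 \right)}\right) = \left(-222830 + \left(177 + 112 \sqrt{2}\right)\right) \left(-399768 + 268^{2}\right) = \left(-222653 + 112 \sqrt{2}\right) \left(-399768 + 71824\right) = \left(-222653 + 112 \sqrt{2}\right) \left(-327944\right) = 73017715432 - 36729728 \sqrt{2}$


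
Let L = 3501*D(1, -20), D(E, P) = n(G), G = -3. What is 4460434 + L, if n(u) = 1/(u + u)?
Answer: 8919701/2 ≈ 4.4598e+6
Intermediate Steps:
n(u) = 1/(2*u)
D(E, P) = -1/6 (D(E, P) = (1/2)/(-3) = (1/2)*(-1/3) = -1/6)
L = -1167/2 (L = 3501*(-1/6) = -1167/2 ≈ -583.50)
4460434 + L = 4460434 - 1167/2 = 8919701/2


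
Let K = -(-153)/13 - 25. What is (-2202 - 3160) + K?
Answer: -69878/13 ≈ -5375.2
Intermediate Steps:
K = -172/13 (K = -(-153)/13 - 25 = -17*(-9/13) - 25 = 153/13 - 25 = -172/13 ≈ -13.231)
(-2202 - 3160) + K = (-2202 - 3160) - 172/13 = -5362 - 172/13 = -69878/13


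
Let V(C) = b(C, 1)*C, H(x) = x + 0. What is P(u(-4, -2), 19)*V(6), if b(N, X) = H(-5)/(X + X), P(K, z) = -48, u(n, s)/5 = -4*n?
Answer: 720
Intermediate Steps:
u(n, s) = -20*n (u(n, s) = 5*(-4*n) = -20*n)
H(x) = x
b(N, X) = -5/(2*X) (b(N, X) = -5/(X + X) = -5*1/(2*X) = -5/(2*X))
V(C) = -5*C/2 (V(C) = (-5/2/1)*C = (-5/2*1)*C = -5*C/2)
P(u(-4, -2), 19)*V(6) = -(-120)*6 = -48*(-15) = 720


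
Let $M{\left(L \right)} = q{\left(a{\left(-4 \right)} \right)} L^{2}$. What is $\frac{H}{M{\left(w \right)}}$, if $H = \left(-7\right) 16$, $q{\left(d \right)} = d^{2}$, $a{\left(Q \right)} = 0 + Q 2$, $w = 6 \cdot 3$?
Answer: $- \frac{7}{1296} \approx -0.0054012$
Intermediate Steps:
$w = 18$
$a{\left(Q \right)} = 2 Q$ ($a{\left(Q \right)} = 0 + 2 Q = 2 Q$)
$M{\left(L \right)} = 64 L^{2}$ ($M{\left(L \right)} = \left(2 \left(-4\right)\right)^{2} L^{2} = \left(-8\right)^{2} L^{2} = 64 L^{2}$)
$H = -112$
$\frac{H}{M{\left(w \right)}} = - \frac{112}{64 \cdot 18^{2}} = - \frac{112}{64 \cdot 324} = - \frac{112}{20736} = \left(-112\right) \frac{1}{20736} = - \frac{7}{1296}$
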